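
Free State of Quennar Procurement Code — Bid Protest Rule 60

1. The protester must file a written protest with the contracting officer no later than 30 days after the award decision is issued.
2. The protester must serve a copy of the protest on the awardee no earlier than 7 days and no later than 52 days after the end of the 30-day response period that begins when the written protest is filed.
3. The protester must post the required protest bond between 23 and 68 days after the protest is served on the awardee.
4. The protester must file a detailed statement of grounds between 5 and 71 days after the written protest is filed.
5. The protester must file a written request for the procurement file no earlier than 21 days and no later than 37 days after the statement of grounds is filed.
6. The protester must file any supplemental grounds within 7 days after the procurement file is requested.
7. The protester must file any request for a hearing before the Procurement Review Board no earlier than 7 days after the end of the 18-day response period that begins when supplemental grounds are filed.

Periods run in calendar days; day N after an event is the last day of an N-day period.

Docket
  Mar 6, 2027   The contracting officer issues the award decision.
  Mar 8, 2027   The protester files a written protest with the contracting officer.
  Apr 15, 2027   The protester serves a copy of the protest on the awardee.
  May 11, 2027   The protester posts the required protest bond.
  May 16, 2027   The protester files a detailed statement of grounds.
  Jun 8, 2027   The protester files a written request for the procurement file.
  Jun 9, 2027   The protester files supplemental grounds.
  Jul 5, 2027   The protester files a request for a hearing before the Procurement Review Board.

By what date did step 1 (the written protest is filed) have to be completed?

Apr 5, 2027

Step 1 runs from Mar 6, 2027, when the award decision is issued. 30 days after Mar 6, 2027 is Apr 5, 2027.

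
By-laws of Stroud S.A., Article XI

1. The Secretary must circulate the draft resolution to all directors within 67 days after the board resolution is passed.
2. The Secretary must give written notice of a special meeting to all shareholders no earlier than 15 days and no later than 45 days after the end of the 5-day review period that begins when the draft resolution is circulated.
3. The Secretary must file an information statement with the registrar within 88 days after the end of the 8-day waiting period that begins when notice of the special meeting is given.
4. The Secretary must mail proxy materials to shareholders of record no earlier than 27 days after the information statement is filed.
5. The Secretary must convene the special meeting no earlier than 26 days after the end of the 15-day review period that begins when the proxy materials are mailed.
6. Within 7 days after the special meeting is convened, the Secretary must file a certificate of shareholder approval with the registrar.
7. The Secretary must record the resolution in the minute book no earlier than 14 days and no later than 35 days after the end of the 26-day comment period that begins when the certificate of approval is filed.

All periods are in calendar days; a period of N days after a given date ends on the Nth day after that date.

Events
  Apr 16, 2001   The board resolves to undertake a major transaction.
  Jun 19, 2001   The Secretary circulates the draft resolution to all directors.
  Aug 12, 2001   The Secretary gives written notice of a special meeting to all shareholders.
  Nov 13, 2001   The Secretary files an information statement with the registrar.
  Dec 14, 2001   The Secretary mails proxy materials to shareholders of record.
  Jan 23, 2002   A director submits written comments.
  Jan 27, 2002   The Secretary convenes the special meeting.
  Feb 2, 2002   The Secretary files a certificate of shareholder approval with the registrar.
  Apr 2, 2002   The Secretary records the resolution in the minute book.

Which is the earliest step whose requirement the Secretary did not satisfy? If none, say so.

Step 1: 67 days after Apr 16, 2001 (when the board resolution is passed) is Jun 22, 2001; completed Jun 19, 2001, before the deadline.
Step 2: the window is 15–45 days after Jun 24, 2001 (end of the 5-day review period, which began when the draft resolution is circulated on Jun 19, 2001), so Jul 9, 2001 through Aug 8, 2001; done Aug 12, 2001 — 4 days after the window closed.
The procedure was therefore not followed at step 2.

Step 2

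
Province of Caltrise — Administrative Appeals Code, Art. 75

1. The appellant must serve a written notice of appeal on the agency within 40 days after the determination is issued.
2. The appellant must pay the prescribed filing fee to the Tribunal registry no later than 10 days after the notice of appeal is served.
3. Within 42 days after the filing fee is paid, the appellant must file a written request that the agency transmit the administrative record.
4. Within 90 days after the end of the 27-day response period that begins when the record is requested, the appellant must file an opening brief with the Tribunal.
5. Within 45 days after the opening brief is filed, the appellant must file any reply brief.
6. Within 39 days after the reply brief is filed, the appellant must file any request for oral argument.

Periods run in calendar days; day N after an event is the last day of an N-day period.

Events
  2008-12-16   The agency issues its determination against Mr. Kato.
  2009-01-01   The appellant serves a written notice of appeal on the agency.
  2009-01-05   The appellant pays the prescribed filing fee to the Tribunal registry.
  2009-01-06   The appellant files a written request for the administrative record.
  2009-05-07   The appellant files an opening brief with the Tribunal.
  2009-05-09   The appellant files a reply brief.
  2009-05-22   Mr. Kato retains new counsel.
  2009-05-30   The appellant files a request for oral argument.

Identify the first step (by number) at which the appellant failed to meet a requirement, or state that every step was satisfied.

Step 1 — counting 40 days from 2008-12-16 (when the determination is issued) gives a deadline of 2009-01-25; done 2009-01-01 — timely.
Step 2 — counting 10 days from 2009-01-01 (when the notice of appeal is served) gives a deadline of 2009-01-11; completed 2009-01-05, before the deadline.
Step 3 — counting 42 days from 2009-01-05 (when the filing fee is paid) gives a deadline of 2009-02-16; completed 2009-01-06, before the deadline.
Step 4 — counting 90 days from 2009-02-02 (end of the 27-day response period, which began when the record is requested on 2009-01-06) gives a deadline of 2009-05-03; not done until 2009-05-07, 4 days after the deadline.
The procedure was therefore not followed at step 4.

Step 4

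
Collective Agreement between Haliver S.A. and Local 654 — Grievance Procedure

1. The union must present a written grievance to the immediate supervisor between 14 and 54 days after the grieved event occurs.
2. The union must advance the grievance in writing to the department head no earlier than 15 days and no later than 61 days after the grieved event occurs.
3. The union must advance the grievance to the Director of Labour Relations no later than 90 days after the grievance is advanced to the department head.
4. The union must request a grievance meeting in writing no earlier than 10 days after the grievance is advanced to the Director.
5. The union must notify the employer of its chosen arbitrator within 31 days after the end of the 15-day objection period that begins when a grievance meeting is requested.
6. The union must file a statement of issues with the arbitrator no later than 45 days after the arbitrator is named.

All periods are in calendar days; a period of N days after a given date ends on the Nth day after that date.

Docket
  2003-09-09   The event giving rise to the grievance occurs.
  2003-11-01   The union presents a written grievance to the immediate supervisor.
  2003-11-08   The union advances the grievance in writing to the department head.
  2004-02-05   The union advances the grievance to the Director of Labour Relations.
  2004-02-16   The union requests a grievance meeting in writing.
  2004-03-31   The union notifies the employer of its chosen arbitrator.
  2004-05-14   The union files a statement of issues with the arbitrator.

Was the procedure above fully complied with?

Yes

(1) the permitted window runs from 2003-09-09 + 14 = 2003-09-23 to 2003-09-09 + 54 = 2003-11-02; 2003-11-01 falls inside that range.
(2) the permitted window runs from 2003-09-09 + 15 = 2003-09-24 to 2003-09-09 + 61 = 2003-11-09; 2003-11-08 falls inside that range.
(3) due by 2003-11-08 + 90 days = 2004-02-06; done 2004-02-05 — timely.
(4) permitted from 2004-02-05 + 10 days = 2004-02-15 onward; 2004-02-16 is on or after that date.
(5) due by 2004-03-02 + 31 days = 2004-04-02; done 2004-03-31 — timely.
(6) due by 2004-03-31 + 45 days = 2004-05-15; done 2004-05-14 — timely.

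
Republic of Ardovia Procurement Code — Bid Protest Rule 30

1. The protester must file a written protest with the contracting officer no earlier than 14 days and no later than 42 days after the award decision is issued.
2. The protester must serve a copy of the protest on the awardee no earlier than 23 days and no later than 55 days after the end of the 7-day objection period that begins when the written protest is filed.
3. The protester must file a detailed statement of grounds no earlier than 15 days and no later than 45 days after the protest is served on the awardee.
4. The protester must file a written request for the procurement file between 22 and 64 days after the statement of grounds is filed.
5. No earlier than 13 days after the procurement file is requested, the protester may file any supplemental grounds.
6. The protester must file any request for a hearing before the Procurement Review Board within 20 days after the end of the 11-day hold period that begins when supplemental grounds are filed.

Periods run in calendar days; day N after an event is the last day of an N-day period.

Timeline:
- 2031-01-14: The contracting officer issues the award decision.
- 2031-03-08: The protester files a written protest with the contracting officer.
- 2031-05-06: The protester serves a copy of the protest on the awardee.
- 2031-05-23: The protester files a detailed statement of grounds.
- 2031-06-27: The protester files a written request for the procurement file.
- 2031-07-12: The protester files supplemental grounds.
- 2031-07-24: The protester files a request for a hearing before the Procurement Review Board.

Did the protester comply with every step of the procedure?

No

(1) the permitted window runs from 2031-01-14 + 14 = 2031-01-28 to 2031-01-14 + 42 = 2031-02-25; 2031-03-08 is 11 days past the end of the window.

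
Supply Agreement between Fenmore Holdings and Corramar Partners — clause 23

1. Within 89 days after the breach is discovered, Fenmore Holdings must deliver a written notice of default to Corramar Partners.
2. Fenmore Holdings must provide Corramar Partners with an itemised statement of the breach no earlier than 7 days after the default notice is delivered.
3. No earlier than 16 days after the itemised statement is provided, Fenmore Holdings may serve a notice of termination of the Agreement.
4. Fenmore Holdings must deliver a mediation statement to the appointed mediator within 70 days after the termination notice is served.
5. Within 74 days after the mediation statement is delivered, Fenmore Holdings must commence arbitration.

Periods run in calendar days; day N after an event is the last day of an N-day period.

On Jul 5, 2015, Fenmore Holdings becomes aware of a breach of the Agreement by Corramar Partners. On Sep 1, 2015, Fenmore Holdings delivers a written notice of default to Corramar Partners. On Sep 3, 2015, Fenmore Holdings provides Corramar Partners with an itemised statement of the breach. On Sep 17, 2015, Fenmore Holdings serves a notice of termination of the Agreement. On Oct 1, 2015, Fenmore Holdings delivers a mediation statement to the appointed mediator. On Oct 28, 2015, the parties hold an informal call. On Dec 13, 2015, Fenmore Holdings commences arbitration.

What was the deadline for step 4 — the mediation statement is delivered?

Nov 26, 2015

Step 4 runs from Sep 17, 2015, when the termination notice is served. 70 days after Sep 17, 2015 is Nov 26, 2015.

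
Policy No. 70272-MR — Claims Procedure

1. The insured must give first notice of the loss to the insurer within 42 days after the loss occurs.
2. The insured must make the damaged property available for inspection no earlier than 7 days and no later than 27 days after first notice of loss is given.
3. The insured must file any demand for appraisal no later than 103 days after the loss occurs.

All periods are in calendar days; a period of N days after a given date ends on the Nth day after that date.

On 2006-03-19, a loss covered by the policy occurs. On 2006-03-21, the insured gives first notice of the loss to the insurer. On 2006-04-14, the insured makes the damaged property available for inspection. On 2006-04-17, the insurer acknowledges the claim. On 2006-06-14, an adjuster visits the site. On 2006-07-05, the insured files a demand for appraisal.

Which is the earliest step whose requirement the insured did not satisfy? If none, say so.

Step 3

Step 1 — counting 42 days from 2006-03-19 (when the loss occurs) gives a deadline of 2006-04-30; done 2006-03-21 — timely.
Step 2 — 7 and 27 days from 2006-03-21 (when first notice of loss is given) are 2006-03-28 and 2006-04-17 respectively; done 2006-04-14, which is between those dates.
Step 3 — counting 103 days from 2006-03-19 (when the loss occurs) gives a deadline of 2006-06-30; not done until 2006-07-05, 5 days after the deadline.
That is the first point of non-compliance.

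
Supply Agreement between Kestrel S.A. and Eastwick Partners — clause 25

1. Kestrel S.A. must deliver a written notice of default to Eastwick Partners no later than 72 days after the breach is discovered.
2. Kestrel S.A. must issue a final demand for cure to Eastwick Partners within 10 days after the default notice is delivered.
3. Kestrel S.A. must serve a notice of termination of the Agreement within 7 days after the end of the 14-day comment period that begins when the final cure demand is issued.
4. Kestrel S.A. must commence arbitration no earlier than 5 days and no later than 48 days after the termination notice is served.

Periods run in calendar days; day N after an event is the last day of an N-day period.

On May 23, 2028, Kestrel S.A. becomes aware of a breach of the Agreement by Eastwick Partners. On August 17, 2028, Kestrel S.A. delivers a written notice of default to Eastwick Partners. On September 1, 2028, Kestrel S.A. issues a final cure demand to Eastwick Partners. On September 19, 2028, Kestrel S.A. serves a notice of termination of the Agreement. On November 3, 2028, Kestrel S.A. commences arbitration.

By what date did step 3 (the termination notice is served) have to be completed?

The final cure demand is issued on September 1, 2028; the 14-day comment period therefore ends September 15, 2028, and step 3 runs from that date. 7 days after September 15, 2028 is September 22, 2028.

September 22, 2028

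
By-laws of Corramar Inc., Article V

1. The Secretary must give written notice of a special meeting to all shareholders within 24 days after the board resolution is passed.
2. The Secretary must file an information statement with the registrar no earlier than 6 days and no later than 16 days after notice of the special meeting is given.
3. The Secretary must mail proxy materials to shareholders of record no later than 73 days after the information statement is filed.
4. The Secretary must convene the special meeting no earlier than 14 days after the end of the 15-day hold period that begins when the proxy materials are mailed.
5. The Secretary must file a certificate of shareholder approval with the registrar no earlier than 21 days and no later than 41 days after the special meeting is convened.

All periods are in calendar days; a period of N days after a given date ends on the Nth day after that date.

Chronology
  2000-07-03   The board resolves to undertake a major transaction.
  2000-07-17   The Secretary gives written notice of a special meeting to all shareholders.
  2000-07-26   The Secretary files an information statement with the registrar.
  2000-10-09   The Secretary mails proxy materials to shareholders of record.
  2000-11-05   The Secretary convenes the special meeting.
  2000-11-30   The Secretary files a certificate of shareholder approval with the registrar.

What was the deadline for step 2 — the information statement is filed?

2000-08-02

Step 2 runs from 2000-07-17, when notice of the special meeting is given. The window is 6–16 days after 2000-07-17; it closes on 2000-08-02.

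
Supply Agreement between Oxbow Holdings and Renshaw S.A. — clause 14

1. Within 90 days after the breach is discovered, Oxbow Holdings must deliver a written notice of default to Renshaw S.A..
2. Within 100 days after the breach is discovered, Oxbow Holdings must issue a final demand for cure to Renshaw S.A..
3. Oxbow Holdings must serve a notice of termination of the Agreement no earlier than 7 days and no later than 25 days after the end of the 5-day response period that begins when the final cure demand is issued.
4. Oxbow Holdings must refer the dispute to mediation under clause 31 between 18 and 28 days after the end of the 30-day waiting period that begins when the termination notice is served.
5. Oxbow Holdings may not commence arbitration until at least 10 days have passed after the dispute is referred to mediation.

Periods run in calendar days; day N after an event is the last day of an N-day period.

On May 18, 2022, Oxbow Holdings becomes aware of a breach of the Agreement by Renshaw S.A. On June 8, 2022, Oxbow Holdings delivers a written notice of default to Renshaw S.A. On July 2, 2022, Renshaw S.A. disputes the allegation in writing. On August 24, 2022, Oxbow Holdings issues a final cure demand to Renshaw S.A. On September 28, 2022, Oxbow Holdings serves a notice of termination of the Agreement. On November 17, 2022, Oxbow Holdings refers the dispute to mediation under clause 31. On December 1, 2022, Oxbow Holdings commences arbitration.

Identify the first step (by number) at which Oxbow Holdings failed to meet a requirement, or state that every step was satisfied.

(1) due by May 18, 2022 + 90 days = August 16, 2022; done June 8, 2022 — timely.
(2) due by May 18, 2022 + 100 days = August 26, 2022; done August 24, 2022 — timely.
(3) the permitted window runs from August 29, 2022 + 7 = September 5, 2022 to August 29, 2022 + 25 = September 23, 2022; September 28, 2022 is 5 days past the end of the window.

Step 3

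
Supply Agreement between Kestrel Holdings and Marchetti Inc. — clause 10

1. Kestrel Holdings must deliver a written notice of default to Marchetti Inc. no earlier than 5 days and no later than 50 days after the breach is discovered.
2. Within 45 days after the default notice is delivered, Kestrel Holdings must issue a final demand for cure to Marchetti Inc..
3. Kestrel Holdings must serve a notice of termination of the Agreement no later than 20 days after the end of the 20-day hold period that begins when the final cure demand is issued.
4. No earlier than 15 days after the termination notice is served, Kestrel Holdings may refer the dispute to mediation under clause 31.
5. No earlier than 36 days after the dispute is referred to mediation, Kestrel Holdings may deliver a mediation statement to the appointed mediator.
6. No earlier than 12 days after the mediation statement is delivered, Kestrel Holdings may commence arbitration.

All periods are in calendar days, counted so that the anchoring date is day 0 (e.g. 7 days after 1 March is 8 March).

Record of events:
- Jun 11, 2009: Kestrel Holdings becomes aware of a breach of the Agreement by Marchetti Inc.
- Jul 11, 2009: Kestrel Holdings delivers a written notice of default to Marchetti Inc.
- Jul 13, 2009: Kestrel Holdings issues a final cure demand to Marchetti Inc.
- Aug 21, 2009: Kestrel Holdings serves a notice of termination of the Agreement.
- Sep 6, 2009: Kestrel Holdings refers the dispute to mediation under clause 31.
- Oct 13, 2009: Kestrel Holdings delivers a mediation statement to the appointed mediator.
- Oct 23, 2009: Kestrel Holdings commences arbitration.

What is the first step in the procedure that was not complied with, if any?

Step 6

Step 1: the window is 5–50 days after Jun 11, 2009 (when the breach is discovered), so Jun 16, 2009 through Jul 31, 2009; Jul 11, 2009 falls inside that range.
Step 2: 45 days after Jul 11, 2009 (when the default notice is delivered) is Aug 25, 2009; Jul 13, 2009 is within that limit.
Step 3: 20 days after Aug 2, 2009 (end of the 20-day hold period, which began when the final cure demand is issued on Jul 13, 2009) is Aug 22, 2009; Aug 21, 2009 is within that limit.
Step 4: the earliest permitted date is 15 days after Aug 21, 2009 (when the termination notice is served), i.e. Sep 5, 2009; Sep 6, 2009 is on or after that date.
Step 5: the earliest permitted date is 36 days after Sep 6, 2009 (when the dispute is referred to mediation), i.e. Oct 12, 2009; done Oct 13, 2009, after the minimum wait.
Step 6: the earliest permitted date is 12 days after Oct 13, 2009 (when the mediation statement is delivered), i.e. Oct 25, 2009; acted on Oct 23, 2009, 2 days prematurely.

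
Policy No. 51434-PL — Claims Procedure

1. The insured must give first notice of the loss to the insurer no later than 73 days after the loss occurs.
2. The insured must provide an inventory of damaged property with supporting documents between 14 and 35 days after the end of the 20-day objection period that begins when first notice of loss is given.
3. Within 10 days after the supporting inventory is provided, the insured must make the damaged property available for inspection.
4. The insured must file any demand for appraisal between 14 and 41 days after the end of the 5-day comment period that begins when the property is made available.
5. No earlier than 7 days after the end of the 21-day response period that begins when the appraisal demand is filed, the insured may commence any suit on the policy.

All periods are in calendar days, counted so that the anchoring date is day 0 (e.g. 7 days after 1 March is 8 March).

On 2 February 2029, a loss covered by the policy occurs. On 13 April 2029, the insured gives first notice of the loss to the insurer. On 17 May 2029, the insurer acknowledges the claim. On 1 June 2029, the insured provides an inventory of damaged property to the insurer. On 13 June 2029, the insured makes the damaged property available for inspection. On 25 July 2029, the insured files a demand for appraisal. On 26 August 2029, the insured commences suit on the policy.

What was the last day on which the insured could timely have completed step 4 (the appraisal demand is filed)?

29 July 2029

The property is made available on 13 June 2029; the 5-day comment period therefore ends 18 June 2029, and step 4 runs from that date. The window is 14–41 days after 18 June 2029; it closes on 29 July 2029.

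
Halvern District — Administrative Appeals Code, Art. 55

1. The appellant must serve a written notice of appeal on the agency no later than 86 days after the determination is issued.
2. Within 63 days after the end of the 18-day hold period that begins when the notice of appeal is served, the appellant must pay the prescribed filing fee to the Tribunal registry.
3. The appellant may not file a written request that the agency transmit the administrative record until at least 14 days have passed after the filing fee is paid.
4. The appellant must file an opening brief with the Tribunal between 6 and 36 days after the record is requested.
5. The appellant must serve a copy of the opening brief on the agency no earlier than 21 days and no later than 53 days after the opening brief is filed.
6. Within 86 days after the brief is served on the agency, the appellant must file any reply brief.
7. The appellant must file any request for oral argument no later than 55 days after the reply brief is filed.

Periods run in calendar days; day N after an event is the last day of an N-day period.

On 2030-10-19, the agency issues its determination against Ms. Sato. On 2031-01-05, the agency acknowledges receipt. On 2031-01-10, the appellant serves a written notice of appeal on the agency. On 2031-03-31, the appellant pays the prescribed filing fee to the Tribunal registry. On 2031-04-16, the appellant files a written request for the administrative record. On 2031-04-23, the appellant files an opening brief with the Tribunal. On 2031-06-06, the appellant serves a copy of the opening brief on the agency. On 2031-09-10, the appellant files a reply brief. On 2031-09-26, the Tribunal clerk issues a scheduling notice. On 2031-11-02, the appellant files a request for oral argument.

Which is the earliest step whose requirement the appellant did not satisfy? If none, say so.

Step 1: 86 days after 2030-10-19 (when the determination is issued) is 2031-01-13; 2031-01-10 is within that limit.
Step 2: 63 days after 2031-01-28 (end of the 18-day hold period, which began when the notice of appeal is served on 2031-01-10) is 2031-04-01; completed 2031-03-31, before the deadline.
Step 3: the earliest permitted date is 14 days after 2031-03-31 (when the filing fee is paid), i.e. 2031-04-14; done 2031-04-16, after the minimum wait.
Step 4: the window is 6–36 days after 2031-04-16 (when the record is requested), so 2031-04-22 through 2031-05-22; 2031-04-23 falls inside that range.
Step 5: the window is 21–53 days after 2031-04-23 (when the opening brief is filed), so 2031-05-14 through 2031-06-15; done 2031-06-06 — within the window.
Step 6: 86 days after 2031-06-06 (when the brief is served on the agency) is 2031-08-31; done 2031-09-10 — 10 days late.
Later steps need not be reached.

Step 6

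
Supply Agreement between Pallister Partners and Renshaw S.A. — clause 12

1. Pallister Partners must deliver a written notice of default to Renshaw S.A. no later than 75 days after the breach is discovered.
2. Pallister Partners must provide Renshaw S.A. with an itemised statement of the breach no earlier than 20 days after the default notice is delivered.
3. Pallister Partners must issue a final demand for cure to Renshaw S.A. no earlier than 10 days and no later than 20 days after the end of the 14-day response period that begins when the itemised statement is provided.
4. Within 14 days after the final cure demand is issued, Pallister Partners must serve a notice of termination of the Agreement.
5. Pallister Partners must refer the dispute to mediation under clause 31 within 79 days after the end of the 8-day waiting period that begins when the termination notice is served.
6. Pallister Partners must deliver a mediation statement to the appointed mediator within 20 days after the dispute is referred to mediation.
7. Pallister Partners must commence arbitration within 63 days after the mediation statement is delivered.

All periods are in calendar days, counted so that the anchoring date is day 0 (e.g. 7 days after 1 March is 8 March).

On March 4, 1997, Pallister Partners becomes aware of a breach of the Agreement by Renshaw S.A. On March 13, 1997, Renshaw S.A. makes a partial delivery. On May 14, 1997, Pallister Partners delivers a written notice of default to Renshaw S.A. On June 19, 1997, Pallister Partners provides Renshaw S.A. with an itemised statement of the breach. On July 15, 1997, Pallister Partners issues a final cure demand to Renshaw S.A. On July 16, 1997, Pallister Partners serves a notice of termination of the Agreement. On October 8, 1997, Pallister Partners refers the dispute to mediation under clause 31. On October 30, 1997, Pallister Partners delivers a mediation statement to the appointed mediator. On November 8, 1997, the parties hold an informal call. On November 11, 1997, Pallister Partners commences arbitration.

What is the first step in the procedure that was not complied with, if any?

Step 6

Step 1: 75 days after March 4, 1997 (when the breach is discovered) is May 18, 1997; completed May 14, 1997, before the deadline.
Step 2: the earliest permitted date is 20 days after May 14, 1997 (when the default notice is delivered), i.e. June 3, 1997; June 19, 1997 is on or after that date.
Step 3: the window is 10–20 days after July 3, 1997 (end of the 14-day response period, which began when the itemised statement is provided on June 19, 1997), so July 13, 1997 through July 23, 1997; July 15, 1997 falls inside that range.
Step 4: 14 days after July 15, 1997 (when the final cure demand is issued) is July 29, 1997; July 16, 1997 is within that limit.
Step 5: 79 days after July 24, 1997 (end of the 8-day waiting period, which began when the termination notice is served on July 16, 1997) is October 11, 1997; done October 8, 1997 — timely.
Step 6: 20 days after October 8, 1997 (when the dispute is referred to mediation) is October 28, 1997; October 30, 1997 misses that deadline by 2 days.
Later steps need not be reached.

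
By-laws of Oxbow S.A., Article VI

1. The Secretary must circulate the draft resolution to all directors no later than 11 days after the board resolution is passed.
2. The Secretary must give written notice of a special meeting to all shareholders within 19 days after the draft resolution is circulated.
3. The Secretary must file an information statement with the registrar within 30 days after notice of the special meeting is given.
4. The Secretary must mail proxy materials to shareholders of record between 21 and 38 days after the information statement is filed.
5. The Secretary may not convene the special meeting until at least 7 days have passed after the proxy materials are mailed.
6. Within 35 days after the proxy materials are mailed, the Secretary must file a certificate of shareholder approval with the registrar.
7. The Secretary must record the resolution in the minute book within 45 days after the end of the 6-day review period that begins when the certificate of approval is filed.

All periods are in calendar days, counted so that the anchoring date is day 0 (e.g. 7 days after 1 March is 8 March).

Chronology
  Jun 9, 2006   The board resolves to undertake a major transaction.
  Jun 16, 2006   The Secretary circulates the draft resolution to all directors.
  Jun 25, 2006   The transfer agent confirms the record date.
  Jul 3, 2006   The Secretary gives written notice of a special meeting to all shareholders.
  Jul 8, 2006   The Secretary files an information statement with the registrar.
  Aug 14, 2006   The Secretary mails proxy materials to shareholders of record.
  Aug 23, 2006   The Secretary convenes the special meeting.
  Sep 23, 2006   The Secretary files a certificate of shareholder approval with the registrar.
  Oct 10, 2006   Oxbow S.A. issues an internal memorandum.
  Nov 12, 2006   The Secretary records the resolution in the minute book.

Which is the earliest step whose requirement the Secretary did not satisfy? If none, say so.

Step 1: 11 days after Jun 9, 2006 (when the board resolution is passed) is Jun 20, 2006; Jun 16, 2006 is within that limit.
Step 2: 19 days after Jun 16, 2006 (when the draft resolution is circulated) is Jul 5, 2006; completed Jul 3, 2006, before the deadline.
Step 3: 30 days after Jul 3, 2006 (when notice of the special meeting is given) is Aug 2, 2006; Jul 8, 2006 is within that limit.
Step 4: the window is 21–38 days after Jul 8, 2006 (when the information statement is filed), so Jul 29, 2006 through Aug 15, 2006; done Aug 14, 2006 — within the window.
Step 5: the earliest permitted date is 7 days after Aug 14, 2006 (when the proxy materials are mailed), i.e. Aug 21, 2006; Aug 23, 2006 is on or after that date.
Step 6: 35 days after Aug 14, 2006 (when the proxy materials are mailed) is Sep 18, 2006; not done until Sep 23, 2006, 5 days after the deadline.
The procedure was therefore not followed at step 6.

Step 6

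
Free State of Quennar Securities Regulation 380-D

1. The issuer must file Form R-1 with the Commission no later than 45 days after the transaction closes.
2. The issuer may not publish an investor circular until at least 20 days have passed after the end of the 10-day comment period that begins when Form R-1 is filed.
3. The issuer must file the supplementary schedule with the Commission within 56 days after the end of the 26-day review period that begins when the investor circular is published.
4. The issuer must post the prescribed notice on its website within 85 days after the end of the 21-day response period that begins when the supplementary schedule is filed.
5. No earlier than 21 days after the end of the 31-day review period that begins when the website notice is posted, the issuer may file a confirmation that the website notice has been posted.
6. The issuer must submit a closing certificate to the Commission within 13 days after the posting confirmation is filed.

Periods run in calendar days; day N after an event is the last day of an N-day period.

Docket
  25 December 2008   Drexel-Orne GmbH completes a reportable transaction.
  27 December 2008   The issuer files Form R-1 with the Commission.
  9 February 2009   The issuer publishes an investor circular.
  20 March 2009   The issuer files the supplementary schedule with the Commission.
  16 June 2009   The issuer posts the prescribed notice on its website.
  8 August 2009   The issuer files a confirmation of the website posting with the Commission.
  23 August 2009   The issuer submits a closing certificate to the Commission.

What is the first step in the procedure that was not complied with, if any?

Step 6

Step 1: 45 days after 25 December 2008 (when the transaction closes) is 8 February 2009; done 27 December 2008 — timely.
Step 2: the earliest permitted date is 20 days after 6 January 2009 (end of the 10-day comment period, which began when Form R-1 is filed on 27 December 2008), i.e. 26 January 2009; done 9 February 2009 — permitted.
Step 3: 56 days after 7 March 2009 (end of the 26-day review period, which began when the investor circular is published on 9 February 2009) is 2 May 2009; completed 20 March 2009, before the deadline.
Step 4: 85 days after 10 April 2009 (end of the 21-day response period, which began when the supplementary schedule is filed on 20 March 2009) is 4 July 2009; 16 June 2009 is within that limit.
Step 5: the earliest permitted date is 21 days after 17 July 2009 (end of the 31-day review period, which began when the website notice is posted on 16 June 2009), i.e. 7 August 2009; done 8 August 2009, after the minimum wait.
Step 6: 13 days after 8 August 2009 (when the posting confirmation is filed) is 21 August 2009; 23 August 2009 misses that deadline by 2 days.
The analysis stops there.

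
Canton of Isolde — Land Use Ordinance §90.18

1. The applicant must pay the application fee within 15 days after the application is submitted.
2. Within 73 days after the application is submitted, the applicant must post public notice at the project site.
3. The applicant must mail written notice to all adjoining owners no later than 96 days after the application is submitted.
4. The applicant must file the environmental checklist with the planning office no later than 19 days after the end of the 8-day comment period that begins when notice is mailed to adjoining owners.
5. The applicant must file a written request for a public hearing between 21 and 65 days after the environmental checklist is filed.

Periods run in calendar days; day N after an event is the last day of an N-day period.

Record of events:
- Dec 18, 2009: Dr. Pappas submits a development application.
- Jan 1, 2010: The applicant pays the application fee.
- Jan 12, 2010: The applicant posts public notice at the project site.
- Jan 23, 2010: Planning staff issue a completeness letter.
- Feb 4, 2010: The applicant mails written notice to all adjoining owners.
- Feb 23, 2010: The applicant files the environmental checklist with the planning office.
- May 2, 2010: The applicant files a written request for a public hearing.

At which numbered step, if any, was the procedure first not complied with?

Step 5

Step 1: 15 days after Dec 18, 2009 (when the application is submitted) is Jan 2, 2010; done Jan 1, 2010 — timely.
Step 2: 73 days after Dec 18, 2009 (when the application is submitted) is Mar 1, 2010; Jan 12, 2010 is within that limit.
Step 3: 96 days after Dec 18, 2009 (when the application is submitted) is Mar 24, 2010; completed Feb 4, 2010, before the deadline.
Step 4: 19 days after Feb 12, 2010 (end of the 8-day comment period, which began when notice is mailed to adjoining owners on Feb 4, 2010) is Mar 3, 2010; completed Feb 23, 2010, before the deadline.
Step 5: the window is 21–65 days after Feb 23, 2010 (when the environmental checklist is filed), so Mar 16, 2010 through Apr 29, 2010; done May 2, 2010 — 3 days after the window closed.
The analysis stops there.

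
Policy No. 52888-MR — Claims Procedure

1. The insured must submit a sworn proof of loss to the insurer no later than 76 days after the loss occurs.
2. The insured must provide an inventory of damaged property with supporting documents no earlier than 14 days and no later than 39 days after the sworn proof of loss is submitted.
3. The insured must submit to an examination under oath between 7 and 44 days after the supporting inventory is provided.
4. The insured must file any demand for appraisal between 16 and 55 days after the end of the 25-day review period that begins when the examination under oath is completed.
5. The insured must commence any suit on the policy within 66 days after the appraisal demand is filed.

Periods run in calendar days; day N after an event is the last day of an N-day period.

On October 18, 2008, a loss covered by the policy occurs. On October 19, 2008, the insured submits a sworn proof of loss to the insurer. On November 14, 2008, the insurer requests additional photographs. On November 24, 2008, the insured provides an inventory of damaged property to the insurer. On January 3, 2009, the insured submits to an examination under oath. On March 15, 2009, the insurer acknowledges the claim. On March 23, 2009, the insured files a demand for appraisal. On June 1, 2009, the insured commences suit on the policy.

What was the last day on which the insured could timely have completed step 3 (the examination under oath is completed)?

January 7, 2009

Step 3 runs from November 24, 2008, when the supporting inventory is provided. The window is 7–44 days after November 24, 2008; it closes on January 7, 2009.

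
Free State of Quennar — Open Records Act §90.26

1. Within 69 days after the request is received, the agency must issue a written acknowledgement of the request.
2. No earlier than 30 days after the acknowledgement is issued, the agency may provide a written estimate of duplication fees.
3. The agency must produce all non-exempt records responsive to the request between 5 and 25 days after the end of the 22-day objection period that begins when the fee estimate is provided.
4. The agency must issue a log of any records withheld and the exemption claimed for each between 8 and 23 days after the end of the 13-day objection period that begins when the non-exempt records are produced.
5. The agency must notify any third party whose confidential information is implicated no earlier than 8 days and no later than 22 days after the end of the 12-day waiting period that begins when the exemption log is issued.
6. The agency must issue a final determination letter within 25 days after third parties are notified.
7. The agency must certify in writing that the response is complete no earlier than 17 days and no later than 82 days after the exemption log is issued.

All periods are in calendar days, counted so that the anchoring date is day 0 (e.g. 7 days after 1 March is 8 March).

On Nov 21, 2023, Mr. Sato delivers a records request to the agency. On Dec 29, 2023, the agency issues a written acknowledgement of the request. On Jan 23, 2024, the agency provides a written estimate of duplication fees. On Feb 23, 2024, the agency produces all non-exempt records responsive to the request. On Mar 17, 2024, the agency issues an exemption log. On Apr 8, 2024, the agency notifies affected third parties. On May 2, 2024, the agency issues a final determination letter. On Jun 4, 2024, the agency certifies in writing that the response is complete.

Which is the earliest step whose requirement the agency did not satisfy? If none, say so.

Step 1: 69 days after Nov 21, 2023 (when the request is received) is Jan 29, 2024; done Dec 29, 2023 — timely.
Step 2: the earliest permitted date is 30 days after Dec 29, 2023 (when the acknowledgement is issued), i.e. Jan 28, 2024; acted on Jan 23, 2024, 5 days prematurely.
The procedure was therefore not followed at step 2.

Step 2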